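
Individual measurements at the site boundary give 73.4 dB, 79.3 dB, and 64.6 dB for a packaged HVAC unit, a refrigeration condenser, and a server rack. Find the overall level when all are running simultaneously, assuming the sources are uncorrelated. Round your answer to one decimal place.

Incoherent sources combine by intensity addition: L_total = 10·log₁₀(Σ 10^(L_i/10)).
Σ 10^(L/10) = 10^(73.4/10) + 10^(79.3/10) + 10^(64.6/10) = 1.099e+08.
L_total = 10·log₁₀(1.099e+08) = 80.41 dB.

80.4 dB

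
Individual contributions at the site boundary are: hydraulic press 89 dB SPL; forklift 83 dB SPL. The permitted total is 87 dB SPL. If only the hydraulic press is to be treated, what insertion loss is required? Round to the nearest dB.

The untreated sources together contribute 10^(83/10) = 1.995e+08, i.e. 83.00 dB SPL.
The limit corresponds to 10^(87/10) = 5.012e+08; subtracting the fixed part leaves 3.017e+08 for the hydraulic press, i.e. 84.80 dB SPL.
So the hydraulic press must be reduced from 89 to 84.80 dB SPL: IL = 4.20 dB.

4 dB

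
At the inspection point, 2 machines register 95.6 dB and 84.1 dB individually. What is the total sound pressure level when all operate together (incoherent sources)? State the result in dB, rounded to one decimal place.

95.9 dB

For uncorrelated sources the intensities add, so convert each level to linear form, sum, and take 10·log₁₀ of the total.
Σ 10^(L/10) = 10^(95.6/10) + 10^(84.1/10) = 3.888e+09.
L_total = 10·log₁₀(3.888e+09) = 95.90 dB.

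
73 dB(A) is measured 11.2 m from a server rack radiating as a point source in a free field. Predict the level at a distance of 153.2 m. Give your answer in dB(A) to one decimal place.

Spherical spreading from a point source gives a 20·log₁₀(r₂/r₁) drop.
L₂ = 73 − 20·log₁₀(153.2/11.2) = 73 − 22.721 = 50.28 dB(A).

50.3 dB(A)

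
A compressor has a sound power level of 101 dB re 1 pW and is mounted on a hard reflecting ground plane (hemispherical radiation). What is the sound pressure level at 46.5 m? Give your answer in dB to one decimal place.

59.7 dB

The power spreads over a hemisphere of area 2π·r², so L_p = L_w − 10·log₁₀(2π·r²).
2π·r² = 1.359e+04 m², 10·log₁₀ of that is 41.331 dB.
L_p = 101 − 41.331 = 59.67 dB.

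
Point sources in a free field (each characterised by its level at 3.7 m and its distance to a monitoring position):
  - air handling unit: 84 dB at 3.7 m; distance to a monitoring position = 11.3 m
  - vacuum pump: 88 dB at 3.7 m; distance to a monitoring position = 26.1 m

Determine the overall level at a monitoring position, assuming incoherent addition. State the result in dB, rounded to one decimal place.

Propagate each source to the receiver with L = L_ref − 20·log₁₀(r/r_ref), then add intensities.
air handling unit: 84 − 20·log₁₀(11.3/3.7) = 84 − 9.70 = 74.30 dB.
vacuum pump: 88 − 20·log₁₀(26.1/3.7) = 88 − 16.97 = 71.03 dB.
Σ 10^(L/10) = 3.961e+07 → L_total = 10·log₁₀(3.961e+07) = 75.98 dB.

76.0 dB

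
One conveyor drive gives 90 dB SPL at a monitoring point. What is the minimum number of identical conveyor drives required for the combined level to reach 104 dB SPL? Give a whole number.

26

Need L₁ + 10·log₁₀ N ≥ 104, i.e. log₁₀ N ≥ 1.40.
N ≥ 10^(14.0/10) = 25.119, so N = 26.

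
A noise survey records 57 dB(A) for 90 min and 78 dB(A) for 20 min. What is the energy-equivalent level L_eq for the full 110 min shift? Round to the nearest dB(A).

71 dB(A)

The energy average is taken in the linear domain: L_eq = 10·log₁₀[(Σ tᵢ·10^(Lᵢ/10))/T], T = 110 min.
Σ tᵢ·10^(Lᵢ/10) = 90·10^(57/10) + 20·10^(78/10) = 1.307e+09.
L_eq = 10·log₁₀(1.307e+09/110) = 70.75 dB(A).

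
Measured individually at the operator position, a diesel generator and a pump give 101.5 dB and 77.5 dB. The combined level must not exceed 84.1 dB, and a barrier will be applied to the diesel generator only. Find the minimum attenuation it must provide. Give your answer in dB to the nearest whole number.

18 dB

Fixed contribution from the other source: Σ 10^(L/10) = 10^(77.5/10) = 5.623e+07 (77.50 dB).
The limit corresponds to 10^(84.1/10) = 2.570e+08; subtracting the fixed part leaves 2.008e+08 for the diesel generator, i.e. 83.03 dB.
So the diesel generator must be reduced from 101.5 to 83.03 dB: IL = 18.47 dB.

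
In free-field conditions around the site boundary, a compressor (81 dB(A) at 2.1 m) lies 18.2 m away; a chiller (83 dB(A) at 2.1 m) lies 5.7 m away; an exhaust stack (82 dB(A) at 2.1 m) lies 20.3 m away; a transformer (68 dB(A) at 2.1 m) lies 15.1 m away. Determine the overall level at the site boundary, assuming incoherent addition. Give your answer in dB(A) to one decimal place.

Propagate each source to the receiver with L = L_ref − 20·log₁₀(r/r_ref), then add intensities.
compressor: 81 − 20·log₁₀(18.2/2.1) = 81 − 18.76 = 62.24 dB(A).
chiller: 83 − 20·log₁₀(5.7/2.1) = 83 − 8.67 = 74.33 dB(A).
exhaust stack: 82 − 20·log₁₀(20.3/2.1) = 82 − 19.71 = 62.29 dB(A).
transformer: 68 − 20·log₁₀(15.1/2.1) = 68 − 17.14 = 50.86 dB(A).
Σ 10^(L/10) = 3.058e+07 → L_total = 10·log₁₀(3.058e+07) = 74.85 dB(A).

74.9 dB(A)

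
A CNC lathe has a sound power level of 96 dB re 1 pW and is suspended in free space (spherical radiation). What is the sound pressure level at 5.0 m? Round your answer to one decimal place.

71.0 dB

L_p = L_w − 10·log₁₀(4π·r²) with r = 5.0 m.
4π·r² = 314.2 m², 10·log₁₀ of that is 24.971 dB.
L_p = 96 − 24.971 = 71.03 dB.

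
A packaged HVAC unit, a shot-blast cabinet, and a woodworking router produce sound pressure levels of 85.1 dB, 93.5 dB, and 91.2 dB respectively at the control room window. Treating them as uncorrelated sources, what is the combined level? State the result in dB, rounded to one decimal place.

For uncorrelated sources the intensities add, so convert each level to linear form, sum, and take 10·log₁₀ of the total.
Σ 10^(L/10) = 10^(85.1/10) + 10^(93.5/10) + 10^(91.2/10) = 3.881e+09.
L_total = 10·log₁₀(3.881e+09) = 95.89 dB.

95.9 dB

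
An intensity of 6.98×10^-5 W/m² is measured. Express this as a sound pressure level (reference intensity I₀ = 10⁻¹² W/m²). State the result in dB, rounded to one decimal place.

Dividing by I₀ shifts the exponent by 12: I/I₀ = 6.98×10^7.
L = 10·(0.8439 + 7) = 78.44 dB.

78.4 dB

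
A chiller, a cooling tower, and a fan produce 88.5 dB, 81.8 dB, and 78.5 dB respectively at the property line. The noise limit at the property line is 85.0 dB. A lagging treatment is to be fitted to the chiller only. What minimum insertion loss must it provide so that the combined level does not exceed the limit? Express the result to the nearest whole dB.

9 dB

The untreated sources together contribute 10^(81.8/10) + 10^(78.5/10) = 2.222e+08, i.e. 83.47 dB.
The limit corresponds to 10^(85.0/10) = 3.162e+08; subtracting the fixed part leaves 9.408e+07 for the chiller, i.e. 79.73 dB.
Required insertion loss = 88.5 − 79.73 = 8.77 dB.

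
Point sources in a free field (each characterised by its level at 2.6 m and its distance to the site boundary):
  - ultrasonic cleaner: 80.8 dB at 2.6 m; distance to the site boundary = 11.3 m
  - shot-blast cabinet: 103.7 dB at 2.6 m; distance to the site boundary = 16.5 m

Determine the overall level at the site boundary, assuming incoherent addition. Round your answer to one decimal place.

Propagate each source to the receiver with L = L_ref − 20·log₁₀(r/r_ref), then add intensities.
ultrasonic cleaner: 80.8 − 20·log₁₀(11.3/2.6) = 80.8 − 12.76 = 68.04 dB.
shot-blast cabinet: 103.7 − 20·log₁₀(16.5/2.6) = 103.7 − 16.05 = 87.65 dB.
Σ 10^(L/10) = 5.884e+08 → L_total = 10·log₁₀(5.884e+08) = 87.70 dB.

87.7 dB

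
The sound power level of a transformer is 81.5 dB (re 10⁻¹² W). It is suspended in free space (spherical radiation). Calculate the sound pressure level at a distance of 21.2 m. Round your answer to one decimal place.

L_p = L_w − 10·log₁₀(4π·r²) with r = 21.2 m.
4π·r² = 5648 m², 10·log₁₀ of that is 37.519 dB.
L_p = 81.5 − 37.519 = 43.98 dB.

44.0 dB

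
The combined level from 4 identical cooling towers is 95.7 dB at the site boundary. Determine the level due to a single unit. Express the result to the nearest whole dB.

90 dB

Dividing the total intensity by 4 lowers the level by 10·log₁₀ 4 = 6.021 dB: L₁ = 95.7 − 6.021.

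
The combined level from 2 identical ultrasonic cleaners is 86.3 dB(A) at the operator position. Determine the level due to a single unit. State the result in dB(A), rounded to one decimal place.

83.3 dB(A)

Dividing the total intensity by 2 lowers the level by 10·log₁₀ 2 = 3.010 dB: L₁ = 86.3 − 3.010.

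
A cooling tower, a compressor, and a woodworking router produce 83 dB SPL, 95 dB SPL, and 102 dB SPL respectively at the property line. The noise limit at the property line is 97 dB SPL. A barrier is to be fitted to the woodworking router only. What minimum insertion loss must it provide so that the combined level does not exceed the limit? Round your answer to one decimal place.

9.8 dB

The untreated sources together contribute 10^(83/10) + 10^(95/10) = 3.362e+09, i.e. 95.27 dB SPL.
To meet 97 dB SPL overall, the treated woodworking router may contribute at most 10^(97/10) − 3.362e+09 = 1.650e+09, i.e. 92.18 dB SPL.
Required insertion loss = 102 − 92.18 = 9.82 dB.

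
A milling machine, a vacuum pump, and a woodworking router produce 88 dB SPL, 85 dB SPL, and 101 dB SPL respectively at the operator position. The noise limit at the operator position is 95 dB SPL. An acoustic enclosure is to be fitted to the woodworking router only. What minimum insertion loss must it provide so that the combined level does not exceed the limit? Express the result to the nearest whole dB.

Everything except the woodworking router sums to 10^(88/10) + 10^(85/10) = 9.472e+08 in linear terms, 89.76 dB SPL.
The limit corresponds to 10^(95/10) = 3.162e+09; subtracting the fixed part leaves 2.215e+09 for the woodworking router, i.e. 93.45 dB SPL.
So the woodworking router must be reduced from 101 to 93.45 dB SPL: IL = 7.55 dB.

8 dB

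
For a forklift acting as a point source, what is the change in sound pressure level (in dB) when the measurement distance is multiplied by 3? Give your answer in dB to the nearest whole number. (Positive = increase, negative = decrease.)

-10 dB

Point-source spreading: ΔL = −20·log₁₀(r₂/r₁).
ΔL = −20·log₁₀(3) = -9.54 dB.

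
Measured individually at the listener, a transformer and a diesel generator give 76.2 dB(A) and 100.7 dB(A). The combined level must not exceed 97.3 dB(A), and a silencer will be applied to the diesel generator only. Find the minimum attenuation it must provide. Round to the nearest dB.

Everything except the diesel generator sums to 10^(76.2/10) = 4.169e+07 in linear terms, 76.20 dB(A).
To meet 97.3 dB(A) overall, the treated diesel generator may contribute at most 10^(97.3/10) − 4.169e+07 = 5.329e+09, i.e. 97.27 dB(A).
So the diesel generator must be reduced from 100.7 to 97.27 dB(A): IL = 3.43 dB.

3 dB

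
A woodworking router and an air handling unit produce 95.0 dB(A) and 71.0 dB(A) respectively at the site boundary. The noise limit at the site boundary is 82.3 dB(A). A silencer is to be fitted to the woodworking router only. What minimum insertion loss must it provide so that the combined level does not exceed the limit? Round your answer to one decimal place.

Fixed contribution from the other source: Σ 10^(L/10) = 10^(71.0/10) = 1.259e+07 (71.00 dB(A)).
To meet 82.3 dB(A) overall, the treated woodworking router may contribute at most 10^(82.3/10) − 1.259e+07 = 1.572e+08, i.e. 81.97 dB(A).
Required insertion loss = 95.0 − 81.97 = 13.03 dB.

13.0 dB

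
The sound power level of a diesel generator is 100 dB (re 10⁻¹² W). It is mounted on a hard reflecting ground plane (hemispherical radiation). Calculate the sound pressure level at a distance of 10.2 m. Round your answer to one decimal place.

Free-field hemispherical radiation: L_p = L_w − 10·log₁₀(2π·r²), r = 10.2 m.
2π·r² = 653.7 m², 10·log₁₀ of that is 28.154 dB.
L_p = 100 − 28.154 = 71.85 dB.

71.8 dB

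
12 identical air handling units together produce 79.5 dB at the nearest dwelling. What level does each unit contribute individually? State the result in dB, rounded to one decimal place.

68.7 dB

12 equal contributions raise the level by 10·log₁₀ 12 = 10.792 dB, so each unit alone gives 79.5 − 10.792.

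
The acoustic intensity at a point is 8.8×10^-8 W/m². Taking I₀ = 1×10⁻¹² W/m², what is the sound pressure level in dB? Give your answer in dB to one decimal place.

49.4 dB

L = 10·log₁₀(I/I₀) = 10·log₁₀(8.8×10^-8/10⁻¹²) = 10·log₁₀(8.8×10^4).
L = 10·(0.9445 + 4) = 49.44 dB.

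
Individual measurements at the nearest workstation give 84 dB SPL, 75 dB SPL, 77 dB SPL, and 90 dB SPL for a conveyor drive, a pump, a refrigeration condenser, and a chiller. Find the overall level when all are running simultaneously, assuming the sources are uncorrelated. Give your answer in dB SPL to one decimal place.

For uncorrelated sources the intensities add, so convert each level to linear form, sum, and take 10·log₁₀ of the total.
Σ 10^(L/10) = 10^(84/10) + 10^(75/10) + 10^(77/10) + 10^(90/10) = 1.333e+09.
L_total = 10·log₁₀(1.333e+09) = 91.25 dB SPL.

91.2 dB SPL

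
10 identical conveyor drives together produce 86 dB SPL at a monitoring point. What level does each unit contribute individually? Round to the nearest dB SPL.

Dividing the total intensity by 10 lowers the level by 10·log₁₀ 10 = 10.000 dB: L₁ = 86 − 10.000.

76 dB SPL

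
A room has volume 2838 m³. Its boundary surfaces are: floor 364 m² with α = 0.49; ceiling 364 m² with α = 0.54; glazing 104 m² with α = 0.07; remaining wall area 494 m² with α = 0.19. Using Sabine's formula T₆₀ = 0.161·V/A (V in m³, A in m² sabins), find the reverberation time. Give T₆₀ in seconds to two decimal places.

0.96 s

Total absorption A = 364·0.49 + 364·0.54 + 104·0.07 + 494·0.19 = 476.06 m² sabins.
T₆₀ = 0.161·V/A = 0.161·2838/476.06 = 0.960 s.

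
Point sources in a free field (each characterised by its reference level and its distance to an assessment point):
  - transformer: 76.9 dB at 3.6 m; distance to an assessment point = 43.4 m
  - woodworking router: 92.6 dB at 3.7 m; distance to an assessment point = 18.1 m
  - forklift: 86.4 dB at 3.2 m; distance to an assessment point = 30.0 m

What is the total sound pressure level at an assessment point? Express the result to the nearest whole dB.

Propagate each source to the receiver with L = L_ref − 20·log₁₀(r/r_ref), then add intensities.
transformer: 76.9 − 20·log₁₀(43.4/3.6) = 76.9 − 21.62 = 55.28 dB.
woodworking router: 92.6 − 20·log₁₀(18.1/3.7) = 92.6 − 13.79 = 78.81 dB.
forklift: 86.4 − 20·log₁₀(30.0/3.2) = 86.4 − 19.44 = 66.96 dB.
Σ 10^(L/10) = 8.134e+07 → L_total = 10·log₁₀(8.134e+07) = 79.10 dB.

79 dB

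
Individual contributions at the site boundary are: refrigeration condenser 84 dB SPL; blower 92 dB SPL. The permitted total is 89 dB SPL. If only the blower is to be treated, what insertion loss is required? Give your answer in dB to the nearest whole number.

5 dB

Fixed contribution from the other source: Σ 10^(L/10) = 10^(84/10) = 2.512e+08 (84.00 dB SPL).
The limit corresponds to 10^(89/10) = 7.943e+08; subtracting the fixed part leaves 5.431e+08 for the blower, i.e. 87.35 dB SPL.
So the blower must be reduced from 92 to 87.35 dB SPL: IL = 4.65 dB.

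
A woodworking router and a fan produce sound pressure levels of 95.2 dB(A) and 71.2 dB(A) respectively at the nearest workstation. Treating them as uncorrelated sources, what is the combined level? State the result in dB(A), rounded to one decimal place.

95.2 dB(A)

For uncorrelated sources the intensities add, so convert each level to linear form, sum, and take 10·log₁₀ of the total.
Σ 10^(L/10) = 10^(95.2/10) + 10^(71.2/10) = 3.324e+09.
L_total = 10·log₁₀(3.324e+09) = 95.22 dB(A).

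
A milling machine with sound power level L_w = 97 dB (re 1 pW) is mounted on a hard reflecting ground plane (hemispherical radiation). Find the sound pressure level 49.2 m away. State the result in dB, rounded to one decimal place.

Free-field hemispherical radiation: L_p = L_w − 10·log₁₀(2π·r²), r = 49.2 m.
2π·r² = 1.521e+04 m², 10·log₁₀ of that is 41.821 dB.
L_p = 97 − 41.821 = 55.18 dB.

55.2 dB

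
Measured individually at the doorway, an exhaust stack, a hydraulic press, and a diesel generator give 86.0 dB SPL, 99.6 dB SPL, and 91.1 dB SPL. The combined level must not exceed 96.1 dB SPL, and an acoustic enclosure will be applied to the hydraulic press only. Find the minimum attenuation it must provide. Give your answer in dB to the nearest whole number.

6 dB

The untreated sources together contribute 10^(86.0/10) + 10^(91.1/10) = 1.686e+09, i.e. 92.27 dB SPL.
To meet 96.1 dB SPL overall, the treated hydraulic press may contribute at most 10^(96.1/10) − 1.686e+09 = 2.387e+09, i.e. 93.78 dB SPL.
Required insertion loss = 99.6 − 93.78 = 5.82 dB.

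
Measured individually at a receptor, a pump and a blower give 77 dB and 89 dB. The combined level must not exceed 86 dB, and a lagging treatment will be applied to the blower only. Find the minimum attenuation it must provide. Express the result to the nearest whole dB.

4 dB

Everything except the blower sums to 10^(77/10) = 5.012e+07 in linear terms, 77.00 dB.
The limit corresponds to 10^(86/10) = 3.981e+08; subtracting the fixed part leaves 3.480e+08 for the blower, i.e. 85.42 dB.
Required insertion loss = 89 − 85.42 = 3.58 dB.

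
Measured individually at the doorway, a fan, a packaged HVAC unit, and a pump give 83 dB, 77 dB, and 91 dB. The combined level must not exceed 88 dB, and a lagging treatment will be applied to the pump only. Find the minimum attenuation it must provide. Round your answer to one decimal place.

Fixed contribution from the other sources: Σ 10^(L/10) = 10^(83/10) + 10^(77/10) = 2.496e+08 (83.97 dB).
The limit corresponds to 10^(88/10) = 6.310e+08; subtracting the fixed part leaves 3.813e+08 for the pump, i.e. 85.81 dB.
Required insertion loss = 91 − 85.81 = 5.19 dB.

5.2 dB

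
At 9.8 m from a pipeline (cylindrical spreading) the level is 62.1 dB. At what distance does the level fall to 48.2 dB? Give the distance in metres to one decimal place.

For a line source L₁ − L₂ = 10·log₁₀(r₂/r₁), so r₂ = r₁·10^((L₁−L₂)/10).
r₂ = 9.8·10^((62.1−48.2)/10) = 9.8·10^(13.9/10) = 240.56 m.

240.6 m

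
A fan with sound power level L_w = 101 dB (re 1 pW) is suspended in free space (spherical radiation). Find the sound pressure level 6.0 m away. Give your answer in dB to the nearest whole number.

Free-field spherical radiation: L_p = L_w − 10·log₁₀(4π·r²), r = 6.0 m.
4π·r² = 452.4 m², 10·log₁₀ of that is 26.555 dB.
L_p = 101 − 26.555 = 74.44 dB.

74 dB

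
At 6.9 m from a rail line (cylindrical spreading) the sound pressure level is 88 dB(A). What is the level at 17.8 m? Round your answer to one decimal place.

For a line source, L₂ = L₁ − 10·log₁₀(r₂/r₁).
L₂ = 88 − 10·log₁₀(17.8/6.9) = 88 − 4.116 = 83.88 dB(A).

83.9 dB(A)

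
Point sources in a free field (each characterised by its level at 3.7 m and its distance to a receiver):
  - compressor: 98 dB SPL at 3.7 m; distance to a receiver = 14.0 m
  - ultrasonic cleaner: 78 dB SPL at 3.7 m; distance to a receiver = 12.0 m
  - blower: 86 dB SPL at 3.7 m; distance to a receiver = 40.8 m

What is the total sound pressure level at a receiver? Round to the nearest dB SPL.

87 dB SPL

Propagate each source to the receiver with L = L_ref − 20·log₁₀(r/r_ref), then add intensities.
compressor: 98 − 20·log₁₀(14.0/3.7) = 98 − 11.56 = 86.44 dB SPL.
ultrasonic cleaner: 78 − 20·log₁₀(12.0/3.7) = 78 − 10.22 = 67.78 dB SPL.
blower: 86 − 20·log₁₀(40.8/3.7) = 86 − 20.85 = 65.15 dB SPL.
Σ 10^(L/10) = 4.500e+08 → L_total = 10·log₁₀(4.500e+08) = 86.53 dB SPL.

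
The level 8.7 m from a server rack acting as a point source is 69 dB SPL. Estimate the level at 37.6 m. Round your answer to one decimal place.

Point-source attenuation: ΔL = 20·log₁₀(r₂/r₁) = 20·log₁₀(37.6/8.7) = 12.713 dB.
L₂ = 69 − 20·log₁₀(37.6/8.7) = 69 − 12.713 = 56.29 dB SPL.

56.3 dB SPL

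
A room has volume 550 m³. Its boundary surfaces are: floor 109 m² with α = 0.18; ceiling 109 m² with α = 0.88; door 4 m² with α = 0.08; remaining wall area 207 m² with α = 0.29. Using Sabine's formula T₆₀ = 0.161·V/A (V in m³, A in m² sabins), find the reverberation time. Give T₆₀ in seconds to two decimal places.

A = Σ Sᵢαᵢ = 109·0.18 + 109·0.88 + 4·0.08 + 207·0.29 = 175.89 m².
T₆₀ = 0.161·V/A = 0.161·550/175.89 = 0.503 s.

0.50 s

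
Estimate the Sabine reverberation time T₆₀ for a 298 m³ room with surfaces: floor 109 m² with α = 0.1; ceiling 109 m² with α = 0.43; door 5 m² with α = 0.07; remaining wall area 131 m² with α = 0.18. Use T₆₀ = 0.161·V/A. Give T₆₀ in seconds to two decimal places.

0.59 s

Summing Sᵢαᵢ: 109·0.1 + 109·0.43 + 5·0.07 + 131·0.18 = 81.70 m².
T₆₀ = 0.161 × 298 / 81.70 = 0.587 s.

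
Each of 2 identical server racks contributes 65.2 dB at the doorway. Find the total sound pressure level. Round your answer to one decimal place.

68.2 dB

L_total = L₁ + 10·log₁₀ N for N identical incoherent sources.
L_total = 65.2 + 10·log₁₀(2) = 65.2 + 3.010 = 68.21 dB.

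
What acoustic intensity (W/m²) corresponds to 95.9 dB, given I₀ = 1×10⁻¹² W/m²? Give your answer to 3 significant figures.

0.00389 W/m²

L = 10·log₁₀(I/I₀) ⇒ I = I₀·10^(L/10) = 10⁻¹² × 10^9.59.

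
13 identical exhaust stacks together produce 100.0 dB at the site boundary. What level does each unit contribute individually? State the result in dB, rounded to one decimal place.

88.9 dB

Dividing the total intensity by 13 lowers the level by 10·log₁₀ 13 = 11.139 dB: L₁ = 100.0 − 11.139.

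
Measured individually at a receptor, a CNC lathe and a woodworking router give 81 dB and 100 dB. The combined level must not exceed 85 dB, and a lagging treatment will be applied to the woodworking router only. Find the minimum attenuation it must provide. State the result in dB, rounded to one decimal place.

17.2 dB

The untreated sources together contribute 10^(81/10) = 1.259e+08, i.e. 81.00 dB.
The limit corresponds to 10^(85/10) = 3.162e+08; subtracting the fixed part leaves 1.903e+08 for the woodworking router, i.e. 82.80 dB.
Required insertion loss = 100 − 82.80 = 17.20 dB.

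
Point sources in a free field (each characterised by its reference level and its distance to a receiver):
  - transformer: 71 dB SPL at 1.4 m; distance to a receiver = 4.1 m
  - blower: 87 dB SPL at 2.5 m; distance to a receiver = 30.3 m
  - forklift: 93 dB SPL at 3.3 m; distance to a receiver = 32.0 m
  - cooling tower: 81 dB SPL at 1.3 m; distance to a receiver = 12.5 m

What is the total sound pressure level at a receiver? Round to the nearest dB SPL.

First find each source's level at the receiver (point-source: −20·log₁₀(r/r_ref)), then combine on an intensity basis.
transformer: 71 − 20·log₁₀(4.1/1.4) = 71 − 9.33 = 61.67 dB SPL.
blower: 87 − 20·log₁₀(30.3/2.5) = 87 − 21.67 = 65.33 dB SPL.
forklift: 93 − 20·log₁₀(32.0/3.3) = 93 − 19.73 = 73.27 dB SPL.
cooling tower: 81 − 20·log₁₀(12.5/1.3) = 81 − 19.66 = 61.34 dB SPL.
Σ 10^(L/10) = 2.746e+07 → L_total = 10·log₁₀(2.746e+07) = 74.39 dB SPL.

74 dB SPL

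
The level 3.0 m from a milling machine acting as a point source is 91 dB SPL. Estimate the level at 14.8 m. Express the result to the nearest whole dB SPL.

77 dB SPL

Spherical spreading from a point source gives a 20·log₁₀(r₂/r₁) drop.
L₂ = 91 − 20·log₁₀(14.8/3.0) = 91 − 13.863 = 77.14 dB SPL.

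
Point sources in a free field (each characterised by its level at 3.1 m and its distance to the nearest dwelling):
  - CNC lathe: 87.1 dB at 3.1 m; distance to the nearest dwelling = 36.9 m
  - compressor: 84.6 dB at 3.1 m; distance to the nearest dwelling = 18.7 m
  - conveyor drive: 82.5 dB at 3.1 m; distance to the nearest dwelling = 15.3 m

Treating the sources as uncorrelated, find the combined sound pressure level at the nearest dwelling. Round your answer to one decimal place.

72.8 dB

Propagate each source to the receiver with L = L_ref − 20·log₁₀(r/r_ref), then add intensities.
CNC lathe: 87.1 − 20·log₁₀(36.9/3.1) = 87.1 − 21.51 = 65.59 dB.
compressor: 84.6 − 20·log₁₀(18.7/3.1) = 84.6 − 15.61 = 68.99 dB.
conveyor drive: 82.5 − 20·log₁₀(15.3/3.1) = 82.5 − 13.87 = 68.63 dB.
Σ 10^(L/10) = 1.885e+07 → L_total = 10·log₁₀(1.885e+07) = 72.75 dB.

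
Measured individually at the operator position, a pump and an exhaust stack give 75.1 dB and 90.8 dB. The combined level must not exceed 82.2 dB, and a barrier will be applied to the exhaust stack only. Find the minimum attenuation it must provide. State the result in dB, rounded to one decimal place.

Fixed contribution from the other source: Σ 10^(L/10) = 10^(75.1/10) = 3.236e+07 (75.10 dB).
The limit corresponds to 10^(82.2/10) = 1.660e+08; subtracting the fixed part leaves 1.336e+08 for the exhaust stack, i.e. 81.26 dB.
So the exhaust stack must be reduced from 90.8 to 81.26 dB: IL = 9.54 dB.

9.5 dB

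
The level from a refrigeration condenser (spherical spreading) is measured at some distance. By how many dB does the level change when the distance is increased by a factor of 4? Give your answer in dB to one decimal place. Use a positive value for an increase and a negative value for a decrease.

Point-source spreading: ΔL = −20·log₁₀(r₂/r₁).
ΔL = −20·log₁₀(4) = -12.04 dB.

-12.0 dB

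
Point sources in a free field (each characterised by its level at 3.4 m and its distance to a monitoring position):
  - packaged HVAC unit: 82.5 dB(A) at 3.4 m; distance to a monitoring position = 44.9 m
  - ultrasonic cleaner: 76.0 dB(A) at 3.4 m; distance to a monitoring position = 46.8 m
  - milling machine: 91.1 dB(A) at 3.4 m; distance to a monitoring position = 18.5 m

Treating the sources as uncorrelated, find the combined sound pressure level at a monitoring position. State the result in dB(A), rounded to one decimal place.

First find each source's level at the receiver (point-source: −20·log₁₀(r/r_ref)), then combine on an intensity basis.
packaged HVAC unit: 82.5 − 20·log₁₀(44.9/3.4) = 82.5 − 22.42 = 60.08 dB(A).
ultrasonic cleaner: 76.0 − 20·log₁₀(46.8/3.4) = 76.0 − 22.78 = 53.22 dB(A).
milling machine: 91.1 − 20·log₁₀(18.5/3.4) = 91.1 − 14.71 = 76.39 dB(A).
Σ 10^(L/10) = 4.474e+07 → L_total = 10·log₁₀(4.474e+07) = 76.51 dB(A).

76.5 dB(A)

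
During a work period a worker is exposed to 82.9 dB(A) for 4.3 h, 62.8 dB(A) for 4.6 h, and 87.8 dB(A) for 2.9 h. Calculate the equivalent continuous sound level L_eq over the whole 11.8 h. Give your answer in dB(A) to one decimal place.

L_eq = 10·log₁₀[(1/T)·Σ tᵢ·10^(Lᵢ/10)] with T = 11.8 h.
Σ tᵢ·10^(Lᵢ/10) = 4.3·10^(82.9/10) + 4.6·10^(62.8/10) + 2.9·10^(87.8/10) = 2.595e+09.
L_eq = 10·log₁₀(2.595e+09/11.8) = 83.42 dB(A).

83.4 dB(A)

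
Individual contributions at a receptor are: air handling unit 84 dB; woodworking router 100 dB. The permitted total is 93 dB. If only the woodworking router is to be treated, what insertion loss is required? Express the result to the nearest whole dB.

8 dB

Fixed contribution from the other source: Σ 10^(L/10) = 10^(84/10) = 2.512e+08 (84.00 dB).
The limit corresponds to 10^(93/10) = 1.995e+09; subtracting the fixed part leaves 1.744e+09 for the woodworking router, i.e. 92.42 dB.
So the woodworking router must be reduced from 100 to 92.42 dB: IL = 7.58 dB.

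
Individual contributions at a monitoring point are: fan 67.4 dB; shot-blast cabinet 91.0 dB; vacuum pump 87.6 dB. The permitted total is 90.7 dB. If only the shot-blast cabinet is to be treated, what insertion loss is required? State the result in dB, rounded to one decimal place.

Fixed contribution from the other sources: Σ 10^(L/10) = 10^(67.4/10) + 10^(87.6/10) = 5.809e+08 (87.64 dB).
To meet 90.7 dB overall, the treated shot-blast cabinet may contribute at most 10^(90.7/10) − 5.809e+08 = 5.940e+08, i.e. 87.74 dB.
So the shot-blast cabinet must be reduced from 91.0 to 87.74 dB: IL = 3.26 dB.

3.3 dB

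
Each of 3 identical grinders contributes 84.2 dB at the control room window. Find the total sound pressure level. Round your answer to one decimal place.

L_total = L₁ + 10·log₁₀ N for N identical incoherent sources.
L_total = 84.2 + 10·log₁₀(3) = 84.2 + 4.771 = 88.97 dB.

89.0 dB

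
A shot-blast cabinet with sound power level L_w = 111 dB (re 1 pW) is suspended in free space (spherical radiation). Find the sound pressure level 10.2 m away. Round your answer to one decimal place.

79.8 dB

The power spreads over a sphere of area 4π·r², so L_p = L_w − 10·log₁₀(4π·r²).
4π·r² = 1307 m², 10·log₁₀ of that is 31.164 dB.
L_p = 111 − 31.164 = 79.84 dB.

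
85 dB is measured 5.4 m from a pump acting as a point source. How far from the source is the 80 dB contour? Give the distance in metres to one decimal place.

9.6 m

For a point source L₁ − L₂ = 20·log₁₀(r₂/r₁), so r₂ = r₁·10^((L₁−L₂)/20).
r₂ = 5.4·10^((85−80)/20) = 5.4·10^(5.0/20) = 9.60 m.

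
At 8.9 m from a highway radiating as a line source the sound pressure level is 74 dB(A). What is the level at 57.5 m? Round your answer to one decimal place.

65.9 dB(A)

Line-source attenuation: ΔL = 10·log₁₀(r₂/r₁) = 10·log₁₀(57.5/8.9) = 8.103 dB.
L₂ = 74 − 10·log₁₀(57.5/8.9) = 74 − 8.103 = 65.90 dB(A).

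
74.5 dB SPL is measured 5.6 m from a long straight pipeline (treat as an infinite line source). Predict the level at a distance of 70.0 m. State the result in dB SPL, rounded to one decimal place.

63.5 dB SPL

Line-source attenuation: ΔL = 10·log₁₀(r₂/r₁) = 10·log₁₀(70.0/5.6) = 10.969 dB.
L₂ = 74.5 − 10·log₁₀(70.0/5.6) = 74.5 − 10.969 = 63.53 dB SPL.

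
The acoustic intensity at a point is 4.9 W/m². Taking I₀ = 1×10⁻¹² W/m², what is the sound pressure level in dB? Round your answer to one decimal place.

I/I₀ = 4.9/10⁻¹² = 4.9×10^12, and L = 10·log₁₀(I/I₀).
L = 10·(0.6902 + 12) = 126.90 dB.

126.9 dB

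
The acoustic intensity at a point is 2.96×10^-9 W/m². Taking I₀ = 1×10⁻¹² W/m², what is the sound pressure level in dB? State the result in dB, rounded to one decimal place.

34.7 dB

Dividing by I₀ shifts the exponent by 12: I/I₀ = 2.96×10^3.
L = 10·(0.4713 + 3) = 34.71 dB.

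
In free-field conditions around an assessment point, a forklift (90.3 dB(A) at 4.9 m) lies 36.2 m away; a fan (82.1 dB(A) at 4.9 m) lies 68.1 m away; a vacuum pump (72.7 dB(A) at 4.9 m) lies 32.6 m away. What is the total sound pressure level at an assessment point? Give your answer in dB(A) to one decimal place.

73.2 dB(A)

Apply inverse-square spreading to bring every level to the receiver, then sum 10^(L/10).
forklift: 90.3 − 20·log₁₀(36.2/4.9) = 90.3 − 17.37 = 72.93 dB(A).
fan: 82.1 − 20·log₁₀(68.1/4.9) = 82.1 − 22.86 = 59.24 dB(A).
vacuum pump: 72.7 − 20·log₁₀(32.6/4.9) = 72.7 − 16.46 = 56.24 dB(A).
Σ 10^(L/10) = 2.089e+07 → L_total = 10·log₁₀(2.089e+07) = 73.20 dB(A).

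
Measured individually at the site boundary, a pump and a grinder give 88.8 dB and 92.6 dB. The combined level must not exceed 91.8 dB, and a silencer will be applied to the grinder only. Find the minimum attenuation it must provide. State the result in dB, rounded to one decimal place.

Fixed contribution from the other source: Σ 10^(L/10) = 10^(88.8/10) = 7.586e+08 (88.80 dB).
The limit corresponds to 10^(91.8/10) = 1.514e+09; subtracting the fixed part leaves 7.550e+08 for the grinder, i.e. 88.78 dB.
So the grinder must be reduced from 92.6 to 88.78 dB: IL = 3.82 dB.

3.8 dB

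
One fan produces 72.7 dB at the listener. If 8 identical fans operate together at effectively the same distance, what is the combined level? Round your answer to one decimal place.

81.7 dB

N identical incoherent sources raise the level by 10·log₁₀ N.
L_total = 72.7 + 10·log₁₀(8) = 72.7 + 9.031 = 81.73 dB.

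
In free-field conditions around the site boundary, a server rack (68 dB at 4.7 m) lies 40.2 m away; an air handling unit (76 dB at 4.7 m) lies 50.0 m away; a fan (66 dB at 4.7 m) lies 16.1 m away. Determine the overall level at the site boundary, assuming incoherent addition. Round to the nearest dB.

59 dB

First find each source's level at the receiver (point-source: −20·log₁₀(r/r_ref)), then combine on an intensity basis.
server rack: 68 − 20·log₁₀(40.2/4.7) = 68 − 18.64 = 49.36 dB.
air handling unit: 76 − 20·log₁₀(50.0/4.7) = 76 − 20.54 = 55.46 dB.
fan: 66 − 20·log₁₀(16.1/4.7) = 66 − 10.69 = 55.31 dB.
Σ 10^(L/10) = 7.773e+05 → L_total = 10·log₁₀(7.773e+05) = 58.91 dB.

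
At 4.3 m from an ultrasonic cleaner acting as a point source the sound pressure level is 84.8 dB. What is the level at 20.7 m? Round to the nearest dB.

71 dB

For a point source, L₂ = L₁ − 20·log₁₀(r₂/r₁).
L₂ = 84.8 − 20·log₁₀(20.7/4.3) = 84.8 − 13.650 = 71.15 dB.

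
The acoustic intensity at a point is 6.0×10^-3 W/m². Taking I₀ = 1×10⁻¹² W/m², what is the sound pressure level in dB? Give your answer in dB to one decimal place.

97.8 dB

Dividing by I₀ shifts the exponent by 12: I/I₀ = 6.0×10^9.
L = 10·(0.7782 + 9) = 97.78 dB.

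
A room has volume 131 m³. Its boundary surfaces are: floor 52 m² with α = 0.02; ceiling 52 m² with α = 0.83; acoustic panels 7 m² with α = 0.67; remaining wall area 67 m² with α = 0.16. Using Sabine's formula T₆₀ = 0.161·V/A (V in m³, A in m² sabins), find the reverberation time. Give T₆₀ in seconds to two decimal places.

Total absorption A = 52·0.02 + 52·0.83 + 7·0.67 + 67·0.16 = 59.61 m² sabins.
T₆₀ = 0.161 × 131 / 59.61 = 0.354 s.

0.35 s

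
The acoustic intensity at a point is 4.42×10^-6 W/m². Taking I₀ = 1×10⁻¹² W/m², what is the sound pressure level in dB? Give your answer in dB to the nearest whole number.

66 dB

I/I₀ = 4.42×10^-6/10⁻¹² = 4.42×10^6, and L = 10·log₁₀(I/I₀).
L = 10·(0.6454 + 6) = 66.45 dB.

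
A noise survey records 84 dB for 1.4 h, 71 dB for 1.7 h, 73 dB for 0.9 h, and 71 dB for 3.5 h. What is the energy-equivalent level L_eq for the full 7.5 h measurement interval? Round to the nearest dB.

78 dB

The energy average is taken in the linear domain: L_eq = 10·log₁₀[(Σ tᵢ·10^(Lᵢ/10))/T], T = 7.5 h.
Σ tᵢ·10^(Lᵢ/10) = 1.4·10^(84/10) + 1.7·10^(71/10) + 0.9·10^(73/10) + 3.5·10^(71/10) = 4.351e+08.
L_eq = 10·log₁₀(4.351e+08/7.5) = 77.64 dB.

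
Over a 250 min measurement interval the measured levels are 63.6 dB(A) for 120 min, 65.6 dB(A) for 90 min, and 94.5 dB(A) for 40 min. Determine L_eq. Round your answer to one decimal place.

86.6 dB(A)

L_eq = 10·log₁₀[(1/T)·Σ tᵢ·10^(Lᵢ/10)] with T = 250 min.
Σ tᵢ·10^(Lᵢ/10) = 120·10^(63.6/10) + 90·10^(65.6/10) + 40·10^(94.5/10) = 1.133e+11.
L_eq = 10·log₁₀(1.133e+11/250) = 86.56 dB(A).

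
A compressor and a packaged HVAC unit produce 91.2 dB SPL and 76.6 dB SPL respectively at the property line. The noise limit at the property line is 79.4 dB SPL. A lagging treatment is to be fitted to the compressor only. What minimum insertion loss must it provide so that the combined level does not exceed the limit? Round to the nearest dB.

The untreated sources together contribute 10^(76.6/10) = 4.571e+07, i.e. 76.60 dB SPL.
The limit corresponds to 10^(79.4/10) = 8.710e+07; subtracting the fixed part leaves 4.139e+07 for the compressor, i.e. 76.17 dB SPL.
Required insertion loss = 91.2 − 76.17 = 15.03 dB.

15 dB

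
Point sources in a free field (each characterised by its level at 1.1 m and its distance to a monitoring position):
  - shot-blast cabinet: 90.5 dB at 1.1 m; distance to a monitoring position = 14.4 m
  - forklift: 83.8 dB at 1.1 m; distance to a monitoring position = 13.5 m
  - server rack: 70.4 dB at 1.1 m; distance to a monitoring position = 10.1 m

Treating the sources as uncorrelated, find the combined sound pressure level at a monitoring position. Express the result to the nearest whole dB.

First find each source's level at the receiver (point-source: −20·log₁₀(r/r_ref)), then combine on an intensity basis.
shot-blast cabinet: 90.5 − 20·log₁₀(14.4/1.1) = 90.5 − 22.34 = 68.16 dB.
forklift: 83.8 − 20·log₁₀(13.5/1.1) = 83.8 − 21.78 = 62.02 dB.
server rack: 70.4 − 20·log₁₀(10.1/1.1) = 70.4 − 19.26 = 51.14 dB.
Σ 10^(L/10) = 8.270e+06 → L_total = 10·log₁₀(8.270e+06) = 69.18 dB.

69 dB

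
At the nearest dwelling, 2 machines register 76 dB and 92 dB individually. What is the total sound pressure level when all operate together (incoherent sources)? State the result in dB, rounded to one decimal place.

92.1 dB

For uncorrelated sources the intensities add, so convert each level to linear form, sum, and take 10·log₁₀ of the total.
Σ 10^(L/10) = 10^(76/10) + 10^(92/10) = 1.625e+09.
L_total = 10·log₁₀(1.625e+09) = 92.11 dB.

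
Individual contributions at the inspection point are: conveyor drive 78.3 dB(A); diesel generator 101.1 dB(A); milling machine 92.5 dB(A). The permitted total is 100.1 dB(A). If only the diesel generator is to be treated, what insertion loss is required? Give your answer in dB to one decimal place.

Everything except the diesel generator sums to 10^(78.3/10) + 10^(92.5/10) = 1.846e+09 in linear terms, 92.66 dB(A).
To meet 100.1 dB(A) overall, the treated diesel generator may contribute at most 10^(100.1/10) − 1.846e+09 = 8.387e+09, i.e. 99.24 dB(A).
Required insertion loss = 101.1 − 99.24 = 1.86 dB.

1.9 dB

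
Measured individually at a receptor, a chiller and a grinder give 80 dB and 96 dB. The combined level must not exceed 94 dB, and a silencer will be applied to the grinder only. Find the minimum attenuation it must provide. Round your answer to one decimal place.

Everything except the grinder sums to 10^(80/10) = 1.000e+08 in linear terms, 80.00 dB.
The limit corresponds to 10^(94/10) = 2.512e+09; subtracting the fixed part leaves 2.412e+09 for the grinder, i.e. 93.82 dB.
Required insertion loss = 96 − 93.82 = 2.18 dB.

2.2 dB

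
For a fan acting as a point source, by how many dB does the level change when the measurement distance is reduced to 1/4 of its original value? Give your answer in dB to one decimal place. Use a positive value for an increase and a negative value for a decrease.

+12.0 dB

With spherical spreading the level changes by −20·log₁₀(r₂/r₁).
ΔL = −20·log₁₀(0.25) = +12.04 dB.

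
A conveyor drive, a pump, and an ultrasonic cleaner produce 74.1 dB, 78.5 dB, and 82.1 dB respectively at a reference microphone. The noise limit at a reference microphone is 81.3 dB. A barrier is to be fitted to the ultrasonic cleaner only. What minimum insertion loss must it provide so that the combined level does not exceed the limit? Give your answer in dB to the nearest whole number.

6 dB

Everything except the ultrasonic cleaner sums to 10^(74.1/10) + 10^(78.5/10) = 9.650e+07 in linear terms, 79.85 dB.
To meet 81.3 dB overall, the treated ultrasonic cleaner may contribute at most 10^(81.3/10) − 9.650e+07 = 3.840e+07, i.e. 75.84 dB.
So the ultrasonic cleaner must be reduced from 82.1 to 75.84 dB: IL = 6.26 dB.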